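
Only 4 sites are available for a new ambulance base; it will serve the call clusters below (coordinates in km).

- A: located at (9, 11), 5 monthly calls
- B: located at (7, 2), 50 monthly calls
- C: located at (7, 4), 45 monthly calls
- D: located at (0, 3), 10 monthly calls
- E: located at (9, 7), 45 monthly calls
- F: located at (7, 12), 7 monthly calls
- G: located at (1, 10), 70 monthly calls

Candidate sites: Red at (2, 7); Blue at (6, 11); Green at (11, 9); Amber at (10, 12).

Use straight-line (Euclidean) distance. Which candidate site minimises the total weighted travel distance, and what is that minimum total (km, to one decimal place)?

Total weighted distance at each candidate:
  Red (2, 7): total = 1286.8
  Blue (6, 11): total = 1477.8
  Green (11, 9): total = 1696.5
  Amber (10, 12): total = 1943.9
Minimum is at Red with total 1286.8 km.

Red, total 1286.8 km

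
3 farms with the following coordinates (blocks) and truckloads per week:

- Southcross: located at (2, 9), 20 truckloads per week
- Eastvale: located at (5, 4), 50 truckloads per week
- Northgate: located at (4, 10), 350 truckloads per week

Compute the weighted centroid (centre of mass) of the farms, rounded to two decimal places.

The minimiser of Σwᵢ‖p−pᵢ‖² is the weighted centroid p* = (Σwᵢpᵢ)/(Σwᵢ).
Σwᵢ = 420.
Σwᵢxᵢ = 20·2 + 50·5 + 350·4 = 1690.
Σwᵢyᵢ = 20·9 + 50·4 + 350·10 = 3880.
x* = 1690/420 = 4.02, y* = 3880/420 = 9.24.

(4.02, 9.24)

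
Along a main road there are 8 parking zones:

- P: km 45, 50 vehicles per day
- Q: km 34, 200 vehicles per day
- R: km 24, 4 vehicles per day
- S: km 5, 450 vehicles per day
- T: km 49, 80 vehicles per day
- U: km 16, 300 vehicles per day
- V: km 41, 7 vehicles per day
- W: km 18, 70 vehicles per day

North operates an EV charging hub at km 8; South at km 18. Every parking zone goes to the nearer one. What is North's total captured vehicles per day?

450

The indifferent point is the midpoint (8+18)/2 = 13; parking zones left of it (closer to North at 8) go to North, those right go to South.
  S at 5 (w=450) → North
  U at 16 (w=300) → South
  W at 18 (w=70) → South
  R at 24 (w=4) → South
  Q at 34 (w=200) → South
  V at 41 (w=7) → South
  P at 45 (w=50) → South
  T at 49 (w=80) → South
North captures 450; South captures 711.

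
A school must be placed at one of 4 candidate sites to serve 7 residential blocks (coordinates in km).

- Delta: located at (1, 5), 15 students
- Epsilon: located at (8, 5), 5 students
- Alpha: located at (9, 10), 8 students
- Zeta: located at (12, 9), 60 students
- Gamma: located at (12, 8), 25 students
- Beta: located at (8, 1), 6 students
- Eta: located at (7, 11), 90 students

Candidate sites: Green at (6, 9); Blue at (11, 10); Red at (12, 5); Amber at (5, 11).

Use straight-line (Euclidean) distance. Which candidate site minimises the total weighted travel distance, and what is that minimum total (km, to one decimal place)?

Blue, total 781.6 km

Total weighted distance at each candidate:
  Green (6, 9): total = 906.5
  Blue (11, 10): total = 781.6
  Red (12, 5): total = 1283.5
  Amber (5, 11): total = 1044.5
Minimum is at Blue with total 781.6 km.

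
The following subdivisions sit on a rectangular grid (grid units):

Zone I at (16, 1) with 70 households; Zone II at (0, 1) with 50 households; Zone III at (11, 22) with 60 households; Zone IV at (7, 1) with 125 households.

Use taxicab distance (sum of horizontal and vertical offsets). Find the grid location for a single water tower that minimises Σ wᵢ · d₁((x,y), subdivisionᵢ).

(7, 1)

Manhattan distance separates: Σwᵢ(|x−xᵢ|+|y−yᵢ|) = Σwᵢ|x−xᵢ| + Σwᵢ|y−yᵢ|, so x and y are optimised independently as 1-D weighted medians.
Total weight W = 305; half = 152.5.
x-coordinate, sorted with cumulative weight:
  x=0 (Zone II, w=50) cum 50
  x=7 (Zone IV, w=125) cum 175  ← median
  x=11 (Zone III, w=60) cum 235
  x=16 (Zone I, w=70) cum 305
⇒ x* = 7
y-coordinate, sorted with cumulative weight:
  y=1 (Zone I, w=70) cum 70
  y=1 (Zone II, w=50) cum 120
  y=1 (Zone IV, w=125) cum 245  ← median
  y=22 (Zone III, w=60) cum 305
⇒ y* = 1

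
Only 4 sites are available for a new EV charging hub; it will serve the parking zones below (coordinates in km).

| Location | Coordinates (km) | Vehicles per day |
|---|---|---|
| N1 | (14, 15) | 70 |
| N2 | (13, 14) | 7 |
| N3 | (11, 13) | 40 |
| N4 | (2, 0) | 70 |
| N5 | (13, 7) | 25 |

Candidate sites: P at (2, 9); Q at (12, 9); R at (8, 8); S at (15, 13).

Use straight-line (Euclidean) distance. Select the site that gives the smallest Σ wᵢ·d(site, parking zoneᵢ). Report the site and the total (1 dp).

Q, total 1641.0 km

Total weighted distance at each candidate:
  P (2, 9): total = 2327.2
  Q (12, 9): total = 1641.0
  R (8, 8): total = 1760.8
  S (15, 13): total = 1777.2
Minimum is at Q with total 1641.0 km.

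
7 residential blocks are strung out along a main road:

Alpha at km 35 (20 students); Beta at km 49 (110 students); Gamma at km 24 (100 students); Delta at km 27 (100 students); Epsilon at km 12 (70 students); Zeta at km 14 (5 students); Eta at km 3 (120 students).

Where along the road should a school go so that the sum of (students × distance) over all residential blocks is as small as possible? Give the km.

For a sum of weighted absolute distances on a line, the optimum is the weighted median (not the mean). Total weight W = 525; half-weight = 262.5.
Sort by position and accumulate weight:
  km 3 (Eta, w=120) → cum 120
  km 12 (Epsilon, w=70) → cum 190
  km 14 (Zeta, w=5) → cum 195
  km 24 (Gamma, w=100) → cum 295  ≥ 262.5 → median here
  km 27 (Delta, w=100) → cum 395
  km 35 (Alpha, w=20) → cum 415
  km 49 (Beta, w=110) → cum 525
Optimal location: km 24.

x = 24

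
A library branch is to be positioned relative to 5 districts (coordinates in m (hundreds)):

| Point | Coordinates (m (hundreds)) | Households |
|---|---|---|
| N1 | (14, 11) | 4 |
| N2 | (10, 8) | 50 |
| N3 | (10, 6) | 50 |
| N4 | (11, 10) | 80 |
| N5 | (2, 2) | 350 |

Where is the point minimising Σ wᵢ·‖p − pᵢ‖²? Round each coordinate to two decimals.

The minimiser of Σwᵢ‖p−pᵢ‖² is the weighted centroid p* = (Σwᵢpᵢ)/(Σwᵢ).
Σwᵢ = 534.
Σwᵢxᵢ = 4·14 + 50·10 + 50·10 + 80·11 + 350·2 = 2636.
Σwᵢyᵢ = 4·11 + 50·8 + 50·6 + 80·10 + 350·2 = 2244.
x* = 2636/534 = 4.94, y* = 2244/534 = 4.20.

(4.94, 4.20)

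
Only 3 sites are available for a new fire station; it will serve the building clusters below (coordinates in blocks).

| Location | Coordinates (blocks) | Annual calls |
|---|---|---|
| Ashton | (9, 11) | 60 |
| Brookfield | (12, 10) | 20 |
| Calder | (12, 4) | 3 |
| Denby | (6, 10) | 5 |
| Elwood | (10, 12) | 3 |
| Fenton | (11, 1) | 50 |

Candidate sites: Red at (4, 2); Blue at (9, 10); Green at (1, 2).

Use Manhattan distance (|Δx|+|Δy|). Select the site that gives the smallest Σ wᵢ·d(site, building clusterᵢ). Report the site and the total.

Blue, total 721 blocks

Total weighted distance at each candidate:
  Red (4, 2): total = 1688
  Blue (9, 10): total = 721
  Green (1, 2): total = 2111
Minimum is at Blue with total 721 blocks.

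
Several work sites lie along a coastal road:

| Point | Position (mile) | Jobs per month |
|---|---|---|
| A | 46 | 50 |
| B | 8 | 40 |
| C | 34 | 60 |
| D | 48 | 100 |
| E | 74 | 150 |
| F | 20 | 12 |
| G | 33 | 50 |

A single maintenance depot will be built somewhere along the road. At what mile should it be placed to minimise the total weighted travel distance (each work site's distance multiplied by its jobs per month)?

x = 48

For a sum of weighted absolute distances on a line, the optimum is the weighted median (not the mean). Total weight W = 462; half-weight = 231.
Sort by position and accumulate weight:
  mile 8 (B, w=40) → cum 40
  mile 20 (F, w=12) → cum 52
  mile 33 (G, w=50) → cum 102
  mile 34 (C, w=60) → cum 162
  mile 46 (A, w=50) → cum 212
  mile 48 (D, w=100) → cum 312  ≥ 231 → median here
  mile 74 (E, w=150) → cum 462
Optimal location: mile 48.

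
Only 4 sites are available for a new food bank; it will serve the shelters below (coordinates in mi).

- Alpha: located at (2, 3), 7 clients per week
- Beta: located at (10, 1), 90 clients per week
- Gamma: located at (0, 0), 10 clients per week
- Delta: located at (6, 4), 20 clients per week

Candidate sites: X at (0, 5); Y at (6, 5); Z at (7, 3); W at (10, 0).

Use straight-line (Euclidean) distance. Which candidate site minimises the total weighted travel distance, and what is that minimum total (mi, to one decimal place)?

W, total 362.9 mi

Total weighted distance at each candidate:
  X (0, 5): total = 1160.8
  Y (6, 5): total = 638.5
  Z (7, 3): total = 463.9
  W (10, 0): total = 362.9
Minimum is at W with total 362.9 mi.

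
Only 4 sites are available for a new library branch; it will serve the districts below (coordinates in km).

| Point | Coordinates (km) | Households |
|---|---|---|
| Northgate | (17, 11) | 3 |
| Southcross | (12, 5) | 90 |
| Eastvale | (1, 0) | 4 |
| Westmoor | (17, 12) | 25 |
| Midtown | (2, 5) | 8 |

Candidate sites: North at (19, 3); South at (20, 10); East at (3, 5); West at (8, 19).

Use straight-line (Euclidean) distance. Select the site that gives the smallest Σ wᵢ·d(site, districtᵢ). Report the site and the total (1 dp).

North, total 1120.4 km

Total weighted distance at each candidate:
  North (19, 3): total = 1120.4
  South (20, 10): total = 1184.0
  East (3, 5): total = 1276.5
  West (8, 19): total = 1834.4
Minimum is at North with total 1120.4 km.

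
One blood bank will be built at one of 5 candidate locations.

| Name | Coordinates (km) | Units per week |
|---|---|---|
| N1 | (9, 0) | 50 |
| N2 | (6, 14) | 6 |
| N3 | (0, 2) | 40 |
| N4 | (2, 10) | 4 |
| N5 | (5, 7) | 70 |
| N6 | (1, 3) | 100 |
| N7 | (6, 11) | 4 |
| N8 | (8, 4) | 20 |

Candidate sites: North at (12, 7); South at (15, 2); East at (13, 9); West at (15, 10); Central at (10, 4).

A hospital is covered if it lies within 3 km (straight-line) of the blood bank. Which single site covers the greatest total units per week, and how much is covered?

Central, covering 20

Coverage radius r = 3 km; a point is covered iff (Δx)²+(Δy)² ≤ 3² = 9.
  North (12, 7): covers {none} → 0
  South (15, 2): covers {none} → 0
  East (13, 9): covers {none} → 0
  West (15, 10): covers {none} → 0
  Central (10, 4): covers {N8} → 20
Maximum coverage at Central: 20 units per week.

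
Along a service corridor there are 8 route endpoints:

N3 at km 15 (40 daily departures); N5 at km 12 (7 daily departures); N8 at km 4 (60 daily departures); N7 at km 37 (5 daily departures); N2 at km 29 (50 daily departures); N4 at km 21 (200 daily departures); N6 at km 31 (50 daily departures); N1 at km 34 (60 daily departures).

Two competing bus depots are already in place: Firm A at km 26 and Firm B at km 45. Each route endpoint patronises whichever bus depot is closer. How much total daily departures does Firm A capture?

467

The indifferent point is the midpoint (26+45)/2 = 35.5; route endpoints left of it (closer to Firm A at 26) go to Firm A, those right go to Firm B.
  N8 at 4 (w=60) → Firm A
  N5 at 12 (w=7) → Firm A
  N3 at 15 (w=40) → Firm A
  N4 at 21 (w=200) → Firm A
  N2 at 29 (w=50) → Firm A
  N6 at 31 (w=50) → Firm A
  N1 at 34 (w=60) → Firm A
  N7 at 37 (w=5) → Firm B
Firm A captures 467; Firm B captures 5.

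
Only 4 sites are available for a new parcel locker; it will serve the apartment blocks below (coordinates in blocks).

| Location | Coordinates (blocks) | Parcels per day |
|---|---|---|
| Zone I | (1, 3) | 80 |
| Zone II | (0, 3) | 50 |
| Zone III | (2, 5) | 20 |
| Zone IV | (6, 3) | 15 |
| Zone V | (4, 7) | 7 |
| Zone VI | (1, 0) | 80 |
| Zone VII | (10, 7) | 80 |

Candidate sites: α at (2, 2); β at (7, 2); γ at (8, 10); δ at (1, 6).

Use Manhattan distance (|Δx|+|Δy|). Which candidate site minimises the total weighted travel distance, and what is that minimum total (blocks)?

α, total 1774 blocks

Total weighted distance at each candidate:
  α (2, 2): total = 1774
  β (7, 2): total = 2486
  γ (8, 10): total = 4034
  δ (1, 6): total = 1908
Minimum is at α with total 1774 blocks.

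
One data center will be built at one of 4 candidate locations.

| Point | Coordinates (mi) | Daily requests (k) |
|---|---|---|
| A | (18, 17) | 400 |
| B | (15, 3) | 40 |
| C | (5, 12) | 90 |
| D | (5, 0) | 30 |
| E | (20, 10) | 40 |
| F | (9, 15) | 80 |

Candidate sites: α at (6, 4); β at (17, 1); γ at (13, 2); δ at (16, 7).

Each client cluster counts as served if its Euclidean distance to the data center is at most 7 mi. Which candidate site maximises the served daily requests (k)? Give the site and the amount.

δ, covering 80

Coverage radius r = 7 mi; a point is covered iff (Δx)²+(Δy)² ≤ 7² = 49.
  α (6, 4): covers {D} → 30
  β (17, 1): covers {B} → 40
  γ (13, 2): covers {B} → 40
  δ (16, 7): covers {B, E} → 80
Maximum coverage at δ: 80 daily requests (k).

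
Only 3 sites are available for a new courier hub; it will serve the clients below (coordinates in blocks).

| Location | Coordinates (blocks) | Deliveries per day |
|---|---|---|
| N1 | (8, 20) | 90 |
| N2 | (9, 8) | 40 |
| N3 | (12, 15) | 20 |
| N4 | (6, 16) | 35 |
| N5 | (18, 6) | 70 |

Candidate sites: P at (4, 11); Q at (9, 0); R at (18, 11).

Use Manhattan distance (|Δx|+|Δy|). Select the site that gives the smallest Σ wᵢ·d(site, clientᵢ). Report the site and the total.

P, total 3305 blocks

Total weighted distance at each candidate:
  P (4, 11): total = 3305
  Q (9, 0): total = 4285
  R (18, 11): total = 3335
Minimum is at P with total 3305 blocks.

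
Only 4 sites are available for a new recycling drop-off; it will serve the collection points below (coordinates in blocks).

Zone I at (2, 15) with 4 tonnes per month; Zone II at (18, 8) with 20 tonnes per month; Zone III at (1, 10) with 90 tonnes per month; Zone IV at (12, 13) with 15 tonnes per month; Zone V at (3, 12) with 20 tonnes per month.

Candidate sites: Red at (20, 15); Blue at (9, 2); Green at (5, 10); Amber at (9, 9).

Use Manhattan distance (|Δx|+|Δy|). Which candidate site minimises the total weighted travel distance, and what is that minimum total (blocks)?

Total weighted distance at each candidate:
  Red (20, 15): total = 2962
  Blue (9, 2): total = 2350
  Green (5, 10): total = 922
  Amber (9, 9): total = 1347
Minimum is at Green with total 922 blocks.

Green, total 922 blocks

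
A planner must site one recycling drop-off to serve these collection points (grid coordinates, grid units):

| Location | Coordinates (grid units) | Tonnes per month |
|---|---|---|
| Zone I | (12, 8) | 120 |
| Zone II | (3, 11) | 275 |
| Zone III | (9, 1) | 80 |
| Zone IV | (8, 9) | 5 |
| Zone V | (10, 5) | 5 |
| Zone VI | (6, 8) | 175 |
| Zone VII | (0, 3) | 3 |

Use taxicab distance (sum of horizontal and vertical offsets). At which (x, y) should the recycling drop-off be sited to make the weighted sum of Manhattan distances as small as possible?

(6, 8)

Manhattan distance separates: Σwᵢ(|x−xᵢ|+|y−yᵢ|) = Σwᵢ|x−xᵢ| + Σwᵢ|y−yᵢ|, so x and y are optimised independently as 1-D weighted medians.
Total weight W = 663; half = 331.5.
x-coordinate, sorted with cumulative weight:
  x=0 (Zone VII, w=3) cum 3
  x=3 (Zone II, w=275) cum 278
  x=6 (Zone VI, w=175) cum 453  ← median
  x=8 (Zone IV, w=5) cum 458
  x=9 (Zone III, w=80) cum 538
  x=10 (Zone V, w=5) cum 543
  x=12 (Zone I, w=120) cum 663
⇒ x* = 6
y-coordinate, sorted with cumulative weight:
  y=1 (Zone III, w=80) cum 80
  y=3 (Zone VII, w=3) cum 83
  y=5 (Zone V, w=5) cum 88
  y=8 (Zone I, w=120) cum 208
  y=8 (Zone VI, w=175) cum 383  ← median
  y=9 (Zone IV, w=5) cum 388
  y=11 (Zone II, w=275) cum 663
⇒ y* = 8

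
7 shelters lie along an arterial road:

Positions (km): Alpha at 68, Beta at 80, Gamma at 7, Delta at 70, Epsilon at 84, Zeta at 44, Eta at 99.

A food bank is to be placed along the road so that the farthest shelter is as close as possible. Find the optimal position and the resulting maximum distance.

The 1-center on a line is the midpoint of the two extreme points: leftmost at 7, rightmost at 99.
Optimal location = (7 + 99)/2 = 53; maximum distance = (99 − 7)/2 = 46.

location 53, max distance 46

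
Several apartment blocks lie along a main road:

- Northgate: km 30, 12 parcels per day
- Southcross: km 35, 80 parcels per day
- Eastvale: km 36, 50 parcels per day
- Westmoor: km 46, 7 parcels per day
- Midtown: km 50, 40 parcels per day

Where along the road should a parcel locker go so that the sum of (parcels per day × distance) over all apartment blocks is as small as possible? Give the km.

x = 36

For a sum of weighted absolute distances on a line, the optimum is the weighted median (not the mean). Total weight W = 189; half-weight = 94.5.
Sort by position and accumulate weight:
  km 30 (Northgate, w=12) → cum 12
  km 35 (Southcross, w=80) → cum 92
  km 36 (Eastvale, w=50) → cum 142  ≥ 94.5 → median here
  km 46 (Westmoor, w=7) → cum 149
  km 50 (Midtown, w=40) → cum 189
Optimal location: km 36.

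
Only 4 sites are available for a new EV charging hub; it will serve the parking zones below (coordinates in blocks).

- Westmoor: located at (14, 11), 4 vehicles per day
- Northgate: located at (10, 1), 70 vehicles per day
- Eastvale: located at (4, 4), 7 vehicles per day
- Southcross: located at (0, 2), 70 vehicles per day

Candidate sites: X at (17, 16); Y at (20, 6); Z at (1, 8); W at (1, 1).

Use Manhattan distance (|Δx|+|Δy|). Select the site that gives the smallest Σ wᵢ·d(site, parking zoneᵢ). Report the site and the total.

W, total 904 blocks

Total weighted distance at each candidate:
  X (17, 16): total = 3917
  Y (20, 6): total = 2900
  Z (1, 8): total = 1723
  W (1, 1): total = 904
Minimum is at W with total 904 blocks.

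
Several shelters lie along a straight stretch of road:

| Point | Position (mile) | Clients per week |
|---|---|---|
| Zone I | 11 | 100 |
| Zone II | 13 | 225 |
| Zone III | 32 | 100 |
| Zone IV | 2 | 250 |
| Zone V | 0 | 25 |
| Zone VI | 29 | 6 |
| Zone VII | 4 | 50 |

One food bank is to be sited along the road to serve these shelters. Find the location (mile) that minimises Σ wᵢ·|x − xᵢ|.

x = 11

For a sum of weighted absolute distances on a line, the optimum is the weighted median (not the mean). Total weight W = 756; half-weight = 378.
Sort by position and accumulate weight:
  mile 0 (Zone V, w=25) → cum 25
  mile 2 (Zone IV, w=250) → cum 275
  mile 4 (Zone VII, w=50) → cum 325
  mile 11 (Zone I, w=100) → cum 425  ≥ 378 → median here
  mile 13 (Zone II, w=225) → cum 650
  mile 29 (Zone VI, w=6) → cum 656
  mile 32 (Zone III, w=100) → cum 756
Optimal location: mile 11.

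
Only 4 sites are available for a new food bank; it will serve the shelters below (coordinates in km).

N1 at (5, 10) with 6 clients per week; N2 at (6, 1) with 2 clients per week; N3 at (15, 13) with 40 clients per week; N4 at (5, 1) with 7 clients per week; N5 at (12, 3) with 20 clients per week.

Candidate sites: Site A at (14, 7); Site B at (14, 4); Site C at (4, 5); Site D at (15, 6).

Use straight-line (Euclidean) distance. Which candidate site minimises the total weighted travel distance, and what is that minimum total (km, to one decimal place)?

Site A, total 485.4 km

Total weighted distance at each candidate:
  Site A (14, 7): total = 485.4
  Site B (14, 4): total = 555.3
  Site C (4, 5): total = 777.4
  Site D (15, 6): total = 528.3
Minimum is at Site A with total 485.4 km.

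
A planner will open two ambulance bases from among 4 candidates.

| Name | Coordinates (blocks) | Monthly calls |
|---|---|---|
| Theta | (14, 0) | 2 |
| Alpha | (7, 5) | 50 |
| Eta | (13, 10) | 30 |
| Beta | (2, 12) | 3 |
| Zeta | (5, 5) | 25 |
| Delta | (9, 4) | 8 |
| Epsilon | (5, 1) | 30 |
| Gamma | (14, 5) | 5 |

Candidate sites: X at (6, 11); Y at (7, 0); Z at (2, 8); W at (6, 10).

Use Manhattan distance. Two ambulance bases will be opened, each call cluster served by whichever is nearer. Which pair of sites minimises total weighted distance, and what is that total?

Evaluate every pair (each demand assigned to the nearer of the two):
  {Y, W}: total = 840
  {X, Y}: total = 892
  {Y, Z}: total = 1014
  {Z, W}: total = 1145
  {X, W}: total = 1148
  {X, Z}: total = 1240
Best pair: {Y, W} with total 840.

{Y, W}, total 840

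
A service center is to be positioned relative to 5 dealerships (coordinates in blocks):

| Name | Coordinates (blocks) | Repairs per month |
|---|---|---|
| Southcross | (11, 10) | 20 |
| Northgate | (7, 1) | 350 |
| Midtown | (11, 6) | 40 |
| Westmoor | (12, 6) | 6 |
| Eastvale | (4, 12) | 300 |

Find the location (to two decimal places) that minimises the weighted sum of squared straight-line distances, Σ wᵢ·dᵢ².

The minimiser of Σwᵢ‖p−pᵢ‖² is the weighted centroid p* = (Σwᵢpᵢ)/(Σwᵢ).
Σwᵢ = 716.
Σwᵢxᵢ = 20·11 + 350·7 + 40·11 + 6·12 + 300·4 = 4382.
Σwᵢyᵢ = 20·10 + 350·1 + 40·6 + 6·6 + 300·12 = 4426.
x* = 4382/716 = 6.12, y* = 4426/716 = 6.18.

(6.12, 6.18)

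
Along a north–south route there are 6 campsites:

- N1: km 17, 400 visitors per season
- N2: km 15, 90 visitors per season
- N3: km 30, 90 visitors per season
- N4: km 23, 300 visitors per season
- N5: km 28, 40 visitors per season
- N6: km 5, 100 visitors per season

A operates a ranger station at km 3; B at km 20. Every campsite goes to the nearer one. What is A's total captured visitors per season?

The indifferent point is the midpoint (3+20)/2 = 11.5; campsites left of it (closer to A at 3) go to A, those right go to B.
  N6 at 5 (w=100) → A
  N2 at 15 (w=90) → B
  N1 at 17 (w=400) → B
  N4 at 23 (w=300) → B
  N5 at 28 (w=40) → B
  N3 at 30 (w=90) → B
A captures 100; B captures 920.

100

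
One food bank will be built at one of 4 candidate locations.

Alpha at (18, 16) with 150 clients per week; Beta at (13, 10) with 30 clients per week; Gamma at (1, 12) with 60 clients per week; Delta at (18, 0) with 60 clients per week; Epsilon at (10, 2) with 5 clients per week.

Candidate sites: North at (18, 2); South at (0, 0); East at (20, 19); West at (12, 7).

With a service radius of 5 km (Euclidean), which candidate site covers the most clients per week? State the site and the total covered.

Coverage radius r = 5 km; a point is covered iff (Δx)²+(Δy)² ≤ 5² = 25.
  North (18, 2): covers {Delta} → 60
  South (0, 0): covers {none} → 0
  East (20, 19): covers {Alpha} → 150
  West (12, 7): covers {Beta} → 30
Maximum coverage at East: 150 clients per week.

East, covering 150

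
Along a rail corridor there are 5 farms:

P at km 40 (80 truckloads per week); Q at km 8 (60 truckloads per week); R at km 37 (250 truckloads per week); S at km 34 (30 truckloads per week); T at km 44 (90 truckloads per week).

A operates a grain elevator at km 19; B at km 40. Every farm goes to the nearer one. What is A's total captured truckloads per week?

60

The indifferent point is the midpoint (19+40)/2 = 29.5; farms left of it (closer to A at 19) go to A, those right go to B.
  Q at 8 (w=60) → A
  S at 34 (w=30) → B
  R at 37 (w=250) → B
  P at 40 (w=80) → B
  T at 44 (w=90) → B
A captures 60; B captures 450.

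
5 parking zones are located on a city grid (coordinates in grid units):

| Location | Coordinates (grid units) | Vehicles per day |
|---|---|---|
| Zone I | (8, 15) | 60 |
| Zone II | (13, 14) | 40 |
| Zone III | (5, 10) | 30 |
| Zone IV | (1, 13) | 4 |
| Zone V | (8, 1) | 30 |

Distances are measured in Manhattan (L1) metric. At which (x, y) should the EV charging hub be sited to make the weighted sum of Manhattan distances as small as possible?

Manhattan distance separates: Σwᵢ(|x−xᵢ|+|y−yᵢ|) = Σwᵢ|x−xᵢ| + Σwᵢ|y−yᵢ|, so x and y are optimised independently as 1-D weighted medians.
Total weight W = 164; half = 82.
x-coordinate, sorted with cumulative weight:
  x=1 (Zone IV, w=4) cum 4
  x=5 (Zone III, w=30) cum 34
  x=8 (Zone I, w=60) cum 94  ← median
  x=8 (Zone V, w=30) cum 124
  x=13 (Zone II, w=40) cum 164
⇒ x* = 8
y-coordinate, sorted with cumulative weight:
  y=1 (Zone V, w=30) cum 30
  y=10 (Zone III, w=30) cum 60
  y=13 (Zone IV, w=4) cum 64
  y=14 (Zone II, w=40) cum 104  ← median
  y=15 (Zone I, w=60) cum 164
⇒ y* = 14

(8, 14)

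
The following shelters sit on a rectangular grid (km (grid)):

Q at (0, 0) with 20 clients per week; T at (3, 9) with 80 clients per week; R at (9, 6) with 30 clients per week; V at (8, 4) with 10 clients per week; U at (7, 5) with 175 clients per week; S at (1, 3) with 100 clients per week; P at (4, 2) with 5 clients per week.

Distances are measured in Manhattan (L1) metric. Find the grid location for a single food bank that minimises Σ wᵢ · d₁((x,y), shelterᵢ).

Manhattan distance separates: Σwᵢ(|x−xᵢ|+|y−yᵢ|) = Σwᵢ|x−xᵢ| + Σwᵢ|y−yᵢ|, so x and y are optimised independently as 1-D weighted medians.
Total weight W = 420; half = 210.
x-coordinate, sorted with cumulative weight:
  x=0 (Q, w=20) cum 20
  x=1 (S, w=100) cum 120
  x=3 (T, w=80) cum 200
  x=4 (P, w=5) cum 205
  x=7 (U, w=175) cum 380  ← median
  x=8 (V, w=10) cum 390
  x=9 (R, w=30) cum 420
⇒ x* = 7
y-coordinate, sorted with cumulative weight:
  y=0 (Q, w=20) cum 20
  y=2 (P, w=5) cum 25
  y=3 (S, w=100) cum 125
  y=4 (V, w=10) cum 135
  y=5 (U, w=175) cum 310  ← median
  y=6 (R, w=30) cum 340
  y=9 (T, w=80) cum 420
⇒ y* = 5

(7, 5)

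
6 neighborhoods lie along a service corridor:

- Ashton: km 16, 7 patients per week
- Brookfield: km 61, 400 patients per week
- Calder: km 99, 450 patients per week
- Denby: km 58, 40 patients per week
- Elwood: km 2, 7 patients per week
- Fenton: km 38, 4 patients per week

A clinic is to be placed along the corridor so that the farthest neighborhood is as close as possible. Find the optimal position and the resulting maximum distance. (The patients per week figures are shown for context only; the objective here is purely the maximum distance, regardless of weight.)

location 50.5, max distance 48.5

The 1-center on a line is the midpoint of the two extreme points: leftmost at 2, rightmost at 99.
Optimal location = (2 + 99)/2 = 50.5; maximum distance = (99 − 2)/2 = 48.5.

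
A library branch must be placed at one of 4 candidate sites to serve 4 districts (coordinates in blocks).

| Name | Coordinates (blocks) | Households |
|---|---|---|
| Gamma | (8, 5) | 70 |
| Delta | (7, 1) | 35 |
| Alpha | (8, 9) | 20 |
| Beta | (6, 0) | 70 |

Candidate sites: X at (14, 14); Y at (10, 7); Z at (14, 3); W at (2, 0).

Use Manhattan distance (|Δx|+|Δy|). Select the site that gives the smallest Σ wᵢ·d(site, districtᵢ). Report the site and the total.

Total weighted distance at each candidate:
  X (14, 14): total = 3510
  Y (10, 7): total = 1445
  Z (14, 3): total = 1885
  W (2, 0): total = 1560
Minimum is at Y with total 1445 blocks.

Y, total 1445 blocks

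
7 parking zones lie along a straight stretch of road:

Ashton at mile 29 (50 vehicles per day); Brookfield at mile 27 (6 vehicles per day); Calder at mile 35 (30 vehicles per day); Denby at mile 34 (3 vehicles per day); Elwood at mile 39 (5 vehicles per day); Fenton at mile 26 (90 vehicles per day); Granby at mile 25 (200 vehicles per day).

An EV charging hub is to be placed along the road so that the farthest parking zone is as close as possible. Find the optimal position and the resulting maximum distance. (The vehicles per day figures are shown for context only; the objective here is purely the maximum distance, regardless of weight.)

location 32, max distance 7

The 1-center on a line is the midpoint of the two extreme points: leftmost at 25, rightmost at 39.
Optimal location = (25 + 39)/2 = 32; maximum distance = (39 − 25)/2 = 7.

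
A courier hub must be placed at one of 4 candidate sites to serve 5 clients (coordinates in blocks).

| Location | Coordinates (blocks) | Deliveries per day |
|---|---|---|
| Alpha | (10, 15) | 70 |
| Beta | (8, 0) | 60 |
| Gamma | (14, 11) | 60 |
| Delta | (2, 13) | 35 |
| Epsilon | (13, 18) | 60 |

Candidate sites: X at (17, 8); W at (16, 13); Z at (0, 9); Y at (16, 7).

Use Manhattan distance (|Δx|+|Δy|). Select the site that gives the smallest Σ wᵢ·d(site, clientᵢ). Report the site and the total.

Total weighted distance at each candidate:
  X (17, 8): total = 3900
  W (16, 13): total = 3030
  Z (0, 9): total = 4630
  Y (16, 7): total = 3780
Minimum is at W with total 3030 blocks.

W, total 3030 blocks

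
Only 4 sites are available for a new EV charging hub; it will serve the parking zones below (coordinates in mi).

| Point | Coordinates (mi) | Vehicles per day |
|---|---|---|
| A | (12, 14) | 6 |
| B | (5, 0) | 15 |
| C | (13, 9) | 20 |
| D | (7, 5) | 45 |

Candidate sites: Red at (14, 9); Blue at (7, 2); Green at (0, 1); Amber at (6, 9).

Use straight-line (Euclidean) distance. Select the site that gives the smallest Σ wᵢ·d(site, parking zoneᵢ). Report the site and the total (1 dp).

Total weighted distance at each candidate:
  Red (14, 9): total = 606.0
  Blue (7, 2): total = 439.8
  Green (0, 1): total = 850.7
  Amber (6, 9): total = 508.2
Minimum is at Blue with total 439.8 mi.

Blue, total 439.8 mi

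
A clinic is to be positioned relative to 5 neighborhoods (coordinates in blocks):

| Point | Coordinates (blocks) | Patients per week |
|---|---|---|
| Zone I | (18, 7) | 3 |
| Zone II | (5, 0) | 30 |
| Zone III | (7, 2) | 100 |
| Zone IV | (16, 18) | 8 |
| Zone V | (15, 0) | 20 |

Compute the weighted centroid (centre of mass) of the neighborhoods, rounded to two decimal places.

(8.27, 2.27)

The minimiser of Σwᵢ‖p−pᵢ‖² is the weighted centroid p* = (Σwᵢpᵢ)/(Σwᵢ).
Σwᵢ = 161.
Σwᵢxᵢ = 3·18 + 30·5 + 100·7 + 8·16 + 20·15 = 1332.
Σwᵢyᵢ = 3·7 + 30·0 + 100·2 + 8·18 + 20·0 = 365.
x* = 1332/161 = 8.27, y* = 365/161 = 2.27.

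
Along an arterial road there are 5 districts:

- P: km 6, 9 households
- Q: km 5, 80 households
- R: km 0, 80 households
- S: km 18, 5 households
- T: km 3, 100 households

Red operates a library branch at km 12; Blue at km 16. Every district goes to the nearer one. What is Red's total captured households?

The indifferent point is the midpoint (12+16)/2 = 14; districts left of it (closer to Red at 12) go to Red, those right go to Blue.
  R at 0 (w=80) → Red
  T at 3 (w=100) → Red
  Q at 5 (w=80) → Red
  P at 6 (w=9) → Red
  S at 18 (w=5) → Blue
Red captures 269; Blue captures 5.

269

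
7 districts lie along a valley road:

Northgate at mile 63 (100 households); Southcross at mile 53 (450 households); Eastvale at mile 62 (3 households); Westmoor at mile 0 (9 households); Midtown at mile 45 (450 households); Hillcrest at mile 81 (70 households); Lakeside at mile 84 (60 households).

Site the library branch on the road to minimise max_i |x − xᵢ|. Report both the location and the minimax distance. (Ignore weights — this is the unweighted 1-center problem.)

location 42, max distance 42

The 1-center on a line is the midpoint of the two extreme points: leftmost at 0, rightmost at 84.
Optimal location = (0 + 84)/2 = 42; maximum distance = (84 − 0)/2 = 42.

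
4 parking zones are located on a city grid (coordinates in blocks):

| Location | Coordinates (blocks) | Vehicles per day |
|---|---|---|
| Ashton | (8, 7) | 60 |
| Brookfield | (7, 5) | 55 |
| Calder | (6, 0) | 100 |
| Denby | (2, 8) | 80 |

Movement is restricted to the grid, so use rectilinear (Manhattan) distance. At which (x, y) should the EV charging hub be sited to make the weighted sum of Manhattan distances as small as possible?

(6, 5)

Manhattan distance separates: Σwᵢ(|x−xᵢ|+|y−yᵢ|) = Σwᵢ|x−xᵢ| + Σwᵢ|y−yᵢ|, so x and y are optimised independently as 1-D weighted medians.
Total weight W = 295; half = 147.5.
x-coordinate, sorted with cumulative weight:
  x=2 (Denby, w=80) cum 80
  x=6 (Calder, w=100) cum 180  ← median
  x=7 (Brookfield, w=55) cum 235
  x=8 (Ashton, w=60) cum 295
⇒ x* = 6
y-coordinate, sorted with cumulative weight:
  y=0 (Calder, w=100) cum 100
  y=5 (Brookfield, w=55) cum 155  ← median
  y=7 (Ashton, w=60) cum 215
  y=8 (Denby, w=80) cum 295
⇒ y* = 5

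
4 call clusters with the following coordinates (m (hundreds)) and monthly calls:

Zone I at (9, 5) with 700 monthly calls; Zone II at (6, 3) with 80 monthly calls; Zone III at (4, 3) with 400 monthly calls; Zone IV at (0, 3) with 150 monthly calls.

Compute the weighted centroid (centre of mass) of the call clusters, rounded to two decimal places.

(6.30, 4.05)

The minimiser of Σwᵢ‖p−pᵢ‖² is the weighted centroid p* = (Σwᵢpᵢ)/(Σwᵢ).
Σwᵢ = 1330.
Σwᵢxᵢ = 700·9 + 80·6 + 400·4 + 150·0 = 8380.
Σwᵢyᵢ = 700·5 + 80·3 + 400·3 + 150·3 = 5390.
x* = 8380/1330 = 6.30, y* = 5390/1330 = 4.05.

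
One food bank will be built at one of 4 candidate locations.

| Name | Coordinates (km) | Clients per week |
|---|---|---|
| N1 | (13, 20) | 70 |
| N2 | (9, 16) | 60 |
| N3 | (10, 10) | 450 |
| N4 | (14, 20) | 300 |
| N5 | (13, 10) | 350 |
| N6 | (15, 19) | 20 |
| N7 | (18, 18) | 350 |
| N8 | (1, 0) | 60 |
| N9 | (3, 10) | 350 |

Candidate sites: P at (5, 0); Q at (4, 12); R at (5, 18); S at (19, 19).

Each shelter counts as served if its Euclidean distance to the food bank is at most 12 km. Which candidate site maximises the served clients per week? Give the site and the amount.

R, covering 1600

Coverage radius r = 12 km; a point is covered iff (Δx)²+(Δy)² ≤ 12² = 144.
  P (5, 0): covers {N3, N8, N9} → 860
  Q (4, 12): covers {N2, N3, N5, N9} → 1210
  R (5, 18): covers {N1, N2, N3, N4, N5, N6, N9} → 1600
  S (19, 19): covers {N1, N2, N4, N5, N6, N7} → 1150
Maximum coverage at R: 1600 clients per week.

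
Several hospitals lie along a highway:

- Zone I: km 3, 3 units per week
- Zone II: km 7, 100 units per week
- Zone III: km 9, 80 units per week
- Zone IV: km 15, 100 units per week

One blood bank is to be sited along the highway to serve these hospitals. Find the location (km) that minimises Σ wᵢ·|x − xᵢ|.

x = 9

For a sum of weighted absolute distances on a line, the optimum is the weighted median (not the mean). Total weight W = 283; half-weight = 141.5.
Sort by position and accumulate weight:
  km 3 (Zone I, w=3) → cum 3
  km 7 (Zone II, w=100) → cum 103
  km 9 (Zone III, w=80) → cum 183  ≥ 141.5 → median here
  km 15 (Zone IV, w=100) → cum 283
Optimal location: km 9.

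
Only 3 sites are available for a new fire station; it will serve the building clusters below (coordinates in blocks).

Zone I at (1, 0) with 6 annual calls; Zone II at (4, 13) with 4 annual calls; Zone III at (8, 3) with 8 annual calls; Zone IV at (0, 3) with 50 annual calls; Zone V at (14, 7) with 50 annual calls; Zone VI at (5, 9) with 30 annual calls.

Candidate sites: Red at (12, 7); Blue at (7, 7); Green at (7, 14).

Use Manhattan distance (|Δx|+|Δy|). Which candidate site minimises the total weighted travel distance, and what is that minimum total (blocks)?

Total weighted distance at each candidate:
  Red (12, 7): total = 1398
  Blue (7, 7): total = 1174
  Green (7, 14): total = 2042
Minimum is at Blue with total 1174 blocks.

Blue, total 1174 blocks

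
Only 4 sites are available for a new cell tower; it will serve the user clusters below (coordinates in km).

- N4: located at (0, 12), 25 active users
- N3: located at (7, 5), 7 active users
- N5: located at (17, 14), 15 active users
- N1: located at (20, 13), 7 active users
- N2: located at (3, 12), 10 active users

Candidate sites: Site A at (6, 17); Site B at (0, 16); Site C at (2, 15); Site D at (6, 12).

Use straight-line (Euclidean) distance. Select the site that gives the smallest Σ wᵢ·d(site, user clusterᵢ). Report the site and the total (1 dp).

Total weighted distance at each candidate:
  Site A (6, 17): total = 610.8
  Site B (0, 16): total = 639.6
  Site C (2, 15): total = 552.3
  Site D (6, 12): total = 495.5
Minimum is at Site D with total 495.5 km.

Site D, total 495.5 km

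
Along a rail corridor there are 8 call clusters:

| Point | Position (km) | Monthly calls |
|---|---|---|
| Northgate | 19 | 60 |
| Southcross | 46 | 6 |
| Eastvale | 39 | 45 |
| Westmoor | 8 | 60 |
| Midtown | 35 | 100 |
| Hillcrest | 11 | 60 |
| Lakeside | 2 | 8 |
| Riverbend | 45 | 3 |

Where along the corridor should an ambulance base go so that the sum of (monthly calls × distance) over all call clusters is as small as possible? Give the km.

x = 19

For a sum of weighted absolute distances on a line, the optimum is the weighted median (not the mean). Total weight W = 342; half-weight = 171.
Sort by position and accumulate weight:
  km 2 (Lakeside, w=8) → cum 8
  km 8 (Westmoor, w=60) → cum 68
  km 11 (Hillcrest, w=60) → cum 128
  km 19 (Northgate, w=60) → cum 188  ≥ 171 → median here
  km 35 (Midtown, w=100) → cum 288
  km 39 (Eastvale, w=45) → cum 333
  km 45 (Riverbend, w=3) → cum 336
  km 46 (Southcross, w=6) → cum 342
Optimal location: km 19.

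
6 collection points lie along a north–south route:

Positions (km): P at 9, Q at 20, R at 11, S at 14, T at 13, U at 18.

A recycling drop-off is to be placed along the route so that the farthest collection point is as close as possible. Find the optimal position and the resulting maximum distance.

location 14.5, max distance 5.5

The 1-center on a line is the midpoint of the two extreme points: leftmost at 9, rightmost at 20.
Optimal location = (9 + 20)/2 = 14.5; maximum distance = (20 − 9)/2 = 5.5.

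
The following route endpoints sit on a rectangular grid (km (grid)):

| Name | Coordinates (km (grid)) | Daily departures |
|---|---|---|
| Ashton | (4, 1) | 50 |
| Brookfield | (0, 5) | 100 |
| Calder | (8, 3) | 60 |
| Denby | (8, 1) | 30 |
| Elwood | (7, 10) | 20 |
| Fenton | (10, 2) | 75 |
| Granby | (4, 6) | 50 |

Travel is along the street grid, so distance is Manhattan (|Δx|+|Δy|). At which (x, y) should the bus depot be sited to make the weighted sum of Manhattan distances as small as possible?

(4, 3)

Manhattan distance separates: Σwᵢ(|x−xᵢ|+|y−yᵢ|) = Σwᵢ|x−xᵢ| + Σwᵢ|y−yᵢ|, so x and y are optimised independently as 1-D weighted medians.
Total weight W = 385; half = 192.5.
x-coordinate, sorted with cumulative weight:
  x=0 (Brookfield, w=100) cum 100
  x=4 (Ashton, w=50) cum 150
  x=4 (Granby, w=50) cum 200  ← median
  x=7 (Elwood, w=20) cum 220
  x=8 (Calder, w=60) cum 280
  x=8 (Denby, w=30) cum 310
  x=10 (Fenton, w=75) cum 385
⇒ x* = 4
y-coordinate, sorted with cumulative weight:
  y=1 (Ashton, w=50) cum 50
  y=1 (Denby, w=30) cum 80
  y=2 (Fenton, w=75) cum 155
  y=3 (Calder, w=60) cum 215  ← median
  y=5 (Brookfield, w=100) cum 315
  y=6 (Granby, w=50) cum 365
  y=10 (Elwood, w=20) cum 385
⇒ y* = 3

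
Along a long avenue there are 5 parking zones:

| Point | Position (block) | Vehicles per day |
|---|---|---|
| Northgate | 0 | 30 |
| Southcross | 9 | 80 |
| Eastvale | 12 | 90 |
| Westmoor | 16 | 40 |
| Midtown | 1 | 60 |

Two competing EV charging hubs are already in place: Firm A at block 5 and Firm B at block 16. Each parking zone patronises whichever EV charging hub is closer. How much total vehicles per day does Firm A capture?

The indifferent point is the midpoint (5+16)/2 = 10.5; parking zones left of it (closer to Firm A at 5) go to Firm A, those right go to Firm B.
  Northgate at 0 (w=30) → Firm A
  Midtown at 1 (w=60) → Firm A
  Southcross at 9 (w=80) → Firm A
  Eastvale at 12 (w=90) → Firm B
  Westmoor at 16 (w=40) → Firm B
Firm A captures 170; Firm B captures 130.

170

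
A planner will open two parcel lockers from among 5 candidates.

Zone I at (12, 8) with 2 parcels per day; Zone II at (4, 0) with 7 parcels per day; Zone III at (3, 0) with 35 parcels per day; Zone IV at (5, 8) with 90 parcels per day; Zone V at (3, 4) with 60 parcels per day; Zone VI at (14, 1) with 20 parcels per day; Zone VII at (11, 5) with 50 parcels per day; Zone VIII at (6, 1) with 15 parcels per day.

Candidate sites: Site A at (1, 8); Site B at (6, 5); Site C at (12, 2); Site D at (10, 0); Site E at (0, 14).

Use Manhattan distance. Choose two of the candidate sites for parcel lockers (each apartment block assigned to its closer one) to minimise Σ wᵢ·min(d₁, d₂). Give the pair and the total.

{Site B, Site C}, total 1261

Evaluate every pair (each demand assigned to the nearer of the two):
  {Site B, Site C}: total = 1261
  {Site B, Site D}: total = 1315
  {Site A, Site B}: total = 1497
  {Site B, Site E}: total = 1497
  {Site A, Site D}: total = 1502
  {Site A, Site C}: total = 1517
  {Site A, Site E}: total = 2399
  {Site D, Site E}: total = 2432
  {Site C, Site D}: total = 2464
  {Site C, Site E}: total = 2482
Best pair: {Site B, Site C} with total 1261.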